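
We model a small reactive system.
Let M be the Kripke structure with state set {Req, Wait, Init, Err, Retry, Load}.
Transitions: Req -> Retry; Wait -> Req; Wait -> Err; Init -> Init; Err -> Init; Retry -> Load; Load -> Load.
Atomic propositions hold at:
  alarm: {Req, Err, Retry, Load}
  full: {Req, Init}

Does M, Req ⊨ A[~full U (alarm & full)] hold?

Yes

Sat(~full) = {Wait, Err, Retry, Load}
Sat(alarm & full) = {Req}
A[~full U (alarm & full)]: least fixpoint, start Z0 = Sat((alarm & full)) = {Req}, add states in Sat(~full) with every successor in Z. Already a fixed point.
Sat(A[~full U (alarm & full)]) = {Req}
Req ∈ Sat(A[~full U (alarm & full)]) = {Req}, so the formula holds at Req.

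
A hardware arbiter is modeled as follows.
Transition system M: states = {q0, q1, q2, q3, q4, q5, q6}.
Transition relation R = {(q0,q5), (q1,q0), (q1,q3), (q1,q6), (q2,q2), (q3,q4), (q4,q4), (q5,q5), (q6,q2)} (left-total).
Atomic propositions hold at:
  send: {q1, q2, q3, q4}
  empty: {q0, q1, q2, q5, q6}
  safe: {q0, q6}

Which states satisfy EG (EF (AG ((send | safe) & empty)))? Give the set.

{q1, q2, q6}

Sat(send | safe) = {q0, q1, q2, q3, q4, q6}
Sat((send | safe) & empty) = {q0, q1, q2, q6}
AG ((send | safe) & empty): greatest fixpoint, start Z0 = {q0, q1, q2, q6}, keep only states in Sat with every successor in Z. Z1 = {q2, q6}; fixed.
Sat(AG ((send | safe) & empty)) = {q2, q6}
EF (AG ((send | safe) & empty)): least fixpoint, start Z0 = {q2, q6}, add states with some successor in Z. Z1 = {q1, q2, q6}; fixed.
Sat(EF (AG ((send | safe) & empty))) = {q1, q2, q6}
EG (EF (AG ((send | safe) & empty))): greatest fixpoint, start Z0 = {q1, q2, q6}, keep only states in Sat with some successor in Z. Already a fixed point.
Sat(EG (EF (AG ((send | safe) & empty)))) = {q1, q2, q6}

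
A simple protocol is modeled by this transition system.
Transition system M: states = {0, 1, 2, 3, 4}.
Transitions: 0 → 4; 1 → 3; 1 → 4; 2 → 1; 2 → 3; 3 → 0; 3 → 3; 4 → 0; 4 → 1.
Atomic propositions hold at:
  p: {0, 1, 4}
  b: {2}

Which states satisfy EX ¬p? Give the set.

{1, 2, 3}

Sat(¬p) = {2, 3}
Sat(EX ¬p) = {s : some successor in {2, 3}} = {1, 2, 3}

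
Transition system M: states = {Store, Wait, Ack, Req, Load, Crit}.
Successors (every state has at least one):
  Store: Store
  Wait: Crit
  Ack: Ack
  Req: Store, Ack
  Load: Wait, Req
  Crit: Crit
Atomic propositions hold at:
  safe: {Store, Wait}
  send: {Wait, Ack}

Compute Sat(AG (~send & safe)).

{Store}

Sat(~send) = {Store, Req, Load, Crit}
Sat(~send & safe) = {Store}
AG (~send & safe): greatest fixpoint, start Z0 = {Store}, keep only states in Sat with every successor in Z. Already a fixed point.
Sat(AG (~send & safe)) = {Store}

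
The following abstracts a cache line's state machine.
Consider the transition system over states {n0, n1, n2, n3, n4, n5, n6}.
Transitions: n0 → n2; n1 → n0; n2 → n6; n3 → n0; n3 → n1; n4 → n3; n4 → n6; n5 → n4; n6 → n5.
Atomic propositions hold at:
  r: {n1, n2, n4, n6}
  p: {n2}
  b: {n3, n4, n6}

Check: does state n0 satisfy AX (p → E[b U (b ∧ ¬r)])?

Sat(¬r) = {n0, n3, n5}
Sat(b ∧ ¬r) = {n3}
E[b U (b ∧ ¬r)]: least fixpoint, start Z0 = Sat((b ∧ ¬r)) = {n3}, add states in Sat(b) with some successor in Z. Z1 = {n3, n4}; fixed.
Sat(E[b U (b ∧ ¬r)]) = {n3, n4}
Sat(p → E[b U (b ∧ ¬r)]) = {n0, n1, n3, n4, n5, n6}
Sat(AX (p → E[b U (b ∧ ¬r)])) = {s : every successor in {n0, n1, n3, n4, n5, n6}} = {n1, n2, n3, n4, n5, n6}
n0 ∉ Sat(AX (p → E[b U (b ∧ ¬r)])) = {n1, n2, n3, n4, n5, n6}, so the formula does not hold at n0.

No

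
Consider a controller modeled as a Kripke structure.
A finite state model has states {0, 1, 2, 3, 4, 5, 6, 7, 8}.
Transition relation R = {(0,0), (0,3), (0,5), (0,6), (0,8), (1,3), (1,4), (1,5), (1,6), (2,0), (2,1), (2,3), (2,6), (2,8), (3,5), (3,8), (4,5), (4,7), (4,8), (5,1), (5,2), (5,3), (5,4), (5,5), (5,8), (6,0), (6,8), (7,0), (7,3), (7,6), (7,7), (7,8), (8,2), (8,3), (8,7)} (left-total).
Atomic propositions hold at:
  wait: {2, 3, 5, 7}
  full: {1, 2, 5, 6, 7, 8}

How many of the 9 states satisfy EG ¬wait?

Sat(¬wait) = {0, 1, 4, 6, 8}
EG ¬wait: greatest fixpoint, start Z0 = {0, 1, 4, 6, 8}, keep only states in Sat with some successor in Z. Z1 = {0, 1, 4, 6}; Z2 = {0, 1, 6}; fixed.
Sat(EG ¬wait) = {0, 1, 6}
|Sat(EG ¬wait)| = |{0, 1, 6}| = 3.

3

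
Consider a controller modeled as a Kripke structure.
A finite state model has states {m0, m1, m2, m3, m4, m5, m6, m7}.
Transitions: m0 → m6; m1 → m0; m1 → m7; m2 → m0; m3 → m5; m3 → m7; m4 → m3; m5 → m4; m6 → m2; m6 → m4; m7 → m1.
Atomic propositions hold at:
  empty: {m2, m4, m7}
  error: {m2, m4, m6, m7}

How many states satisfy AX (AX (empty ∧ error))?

1

Sat(empty ∧ error) = {m2, m4, m7}
Sat(AX (empty ∧ error)) = {s : every successor in {m2, m4, m7}} = {m5, m6}
Sat(AX (AX (empty ∧ error))) = {s : every successor in {m5, m6}} = {m0}
|Sat(AX (AX (empty ∧ error)))| = |{m0}| = 1.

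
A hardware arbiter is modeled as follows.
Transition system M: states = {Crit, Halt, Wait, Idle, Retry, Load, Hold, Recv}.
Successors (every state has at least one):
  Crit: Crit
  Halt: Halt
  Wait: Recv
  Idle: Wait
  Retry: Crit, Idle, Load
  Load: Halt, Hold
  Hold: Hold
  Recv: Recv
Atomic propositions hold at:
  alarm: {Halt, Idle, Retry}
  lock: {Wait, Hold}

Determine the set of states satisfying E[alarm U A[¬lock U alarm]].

Sat(¬lock) = {Crit, Halt, Idle, Retry, Load, Recv}
A[¬lock U alarm]: least fixpoint, start Z0 = Sat(alarm) = {Halt, Idle, Retry}, add states in Sat(¬lock) with every successor in Z. Already a fixed point.
Sat(A[¬lock U alarm]) = {Halt, Idle, Retry}
E[alarm U A[¬lock U alarm]]: least fixpoint, start Z0 = Sat(A[¬lock U alarm]) = {Halt, Idle, Retry}, add states in Sat(alarm) with some successor in Z. Already a fixed point.
Sat(E[alarm U A[¬lock U alarm]]) = {Halt, Idle, Retry}

{Halt, Idle, Retry}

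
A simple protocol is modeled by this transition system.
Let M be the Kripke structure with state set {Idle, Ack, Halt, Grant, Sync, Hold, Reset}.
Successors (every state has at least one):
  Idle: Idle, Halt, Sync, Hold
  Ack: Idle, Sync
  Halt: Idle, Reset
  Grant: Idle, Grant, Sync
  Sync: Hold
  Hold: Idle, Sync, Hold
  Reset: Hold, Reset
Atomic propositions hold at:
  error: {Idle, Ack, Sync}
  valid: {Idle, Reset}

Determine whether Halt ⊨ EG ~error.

Sat(~error) = {Halt, Grant, Hold, Reset}
EG ~error: greatest fixpoint, start Z0 = {Halt, Grant, Hold, Reset}, keep only states in Sat with some successor in Z. Already a fixed point.
Sat(EG ~error) = {Halt, Grant, Hold, Reset}
Halt ∈ Sat(EG ~error) = {Halt, Grant, Hold, Reset}, so the formula holds at Halt.

Yes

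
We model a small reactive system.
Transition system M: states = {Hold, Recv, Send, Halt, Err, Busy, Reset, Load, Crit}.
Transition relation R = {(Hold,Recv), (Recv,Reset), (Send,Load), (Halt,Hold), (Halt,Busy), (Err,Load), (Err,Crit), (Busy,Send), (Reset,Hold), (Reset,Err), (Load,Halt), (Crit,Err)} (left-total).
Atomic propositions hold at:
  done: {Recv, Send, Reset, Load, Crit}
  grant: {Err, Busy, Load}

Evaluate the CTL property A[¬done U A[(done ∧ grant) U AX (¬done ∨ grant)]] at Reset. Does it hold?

Sat(¬done) = {Hold, Halt, Err, Busy}
Sat(done ∧ grant) = {Load}
Sat(¬done ∨ grant) = {Hold, Halt, Err, Busy, Load}
Sat(AX (¬done ∨ grant)) = {s : every successor in {Hold, Halt, Err, Busy, Load}} = {Send, Halt, Reset, Load, Crit}
A[(done ∧ grant) U AX (¬done ∨ grant)]: least fixpoint, start Z0 = Sat(AX (¬done ∨ grant)) = {Send, Halt, Reset, Load, Crit}, add states in Sat(done ∧ grant) with every successor in Z. Already a fixed point.
Sat(A[(done ∧ grant) U AX (¬done ∨ grant)]) = {Send, Halt, Reset, Load, Crit}
A[¬done U A[(done ∧ grant) U AX (¬done ∨ grant)]]: least fixpoint, start Z0 = Sat(A[(done ∧ grant) U AX (¬done ∨ grant)]) = {Send, Halt, Reset, Load, Crit}, add states in Sat(¬done) with every successor in Z. Z1 = {Send, Halt, Err, Busy, Reset, Load, Crit}; fixed.
Sat(A[¬done U A[(done ∧ grant) U AX (¬done ∨ grant)]]) = {Send, Halt, Err, Busy, Reset, Load, Crit}
Reset ∈ Sat(A[¬done U A[(done ∧ grant) U AX (¬done ∨ grant)]]) = {Send, Halt, Err, Busy, Reset, Load, Crit}, so the formula holds at Reset.

Yes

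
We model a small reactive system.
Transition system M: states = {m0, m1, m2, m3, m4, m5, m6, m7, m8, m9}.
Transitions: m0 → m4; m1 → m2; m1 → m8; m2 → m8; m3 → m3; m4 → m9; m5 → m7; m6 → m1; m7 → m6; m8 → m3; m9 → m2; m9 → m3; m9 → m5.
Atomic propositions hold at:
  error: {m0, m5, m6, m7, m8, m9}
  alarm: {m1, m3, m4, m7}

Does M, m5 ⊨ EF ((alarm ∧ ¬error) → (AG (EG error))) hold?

Sat(¬error) = {m1, m2, m3, m4}
Sat(alarm ∧ ¬error) = {m1, m3, m4}
EG error: greatest fixpoint, start Z0 = {m0, m5, m6, m7, m8, m9}, keep only states in Sat with some successor in Z. Z1 = {m5, m7, m9}; Z2 = {m5, m9}; Z3 = {m9}; Z4 = ∅; fixed.
Sat(EG error) = ∅
AG (EG error): greatest fixpoint, start Z0 = ∅, keep only states in Sat with every successor in Z. Already a fixed point.
Sat(AG (EG error)) = ∅
Sat((alarm ∧ ¬error) → (AG (EG error))) = {m0, m2, m5, m6, m7, m8, m9}
EF ((alarm ∧ ¬error) → (AG (EG error))): least fixpoint, start Z0 = {m0, m2, m5, m6, m7, m8, m9}, add states with some successor in Z. Z1 = {m0, m1, m2, m4, m5, m6, m7, m8, m9}; fixed.
Sat(EF ((alarm ∧ ¬error) → (AG (EG error)))) = {m0, m1, m2, m4, m5, m6, m7, m8, m9}
m5 ∈ Sat(EF ((alarm ∧ ¬error) → (AG (EG error)))) = {m0, m1, m2, m4, m5, m6, m7, m8, m9}, so the formula holds at m5.

Yes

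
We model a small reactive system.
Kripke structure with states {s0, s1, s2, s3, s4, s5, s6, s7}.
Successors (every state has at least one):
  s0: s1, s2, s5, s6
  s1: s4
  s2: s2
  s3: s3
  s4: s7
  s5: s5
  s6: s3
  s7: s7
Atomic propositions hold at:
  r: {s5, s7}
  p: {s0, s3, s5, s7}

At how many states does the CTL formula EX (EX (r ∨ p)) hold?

7

Sat(r ∨ p) = {s0, s3, s5, s7}
Sat(EX (r ∨ p)) = {s : some successor in {s0, s3, s5, s7}} = {s0, s3, s4, s5, s6, s7}
Sat(EX (EX (r ∨ p))) = {s : some successor in {s0, s3, s4, s5, s6, s7}} = {s0, s1, s3, s4, s5, s6, s7}
|Sat(EX (EX (r ∨ p)))| = |{s0, s1, s3, s4, s5, s6, s7}| = 7.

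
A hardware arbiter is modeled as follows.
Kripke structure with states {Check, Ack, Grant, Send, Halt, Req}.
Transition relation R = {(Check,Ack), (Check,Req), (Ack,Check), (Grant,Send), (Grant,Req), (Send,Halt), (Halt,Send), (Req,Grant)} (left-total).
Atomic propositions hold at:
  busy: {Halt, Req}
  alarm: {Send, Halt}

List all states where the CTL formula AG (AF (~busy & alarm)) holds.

{Send, Halt}

Sat(~busy) = {Check, Ack, Grant, Send}
Sat(~busy & alarm) = {Send}
AF (~busy & alarm): least fixpoint, start Z0 = {Send}, add states with every successor in Z. Z1 = {Send, Halt}; fixed.
Sat(AF (~busy & alarm)) = {Send, Halt}
AG (AF (~busy & alarm)): greatest fixpoint, start Z0 = {Send, Halt}, keep only states in Sat with every successor in Z. Already a fixed point.
Sat(AG (AF (~busy & alarm))) = {Send, Halt}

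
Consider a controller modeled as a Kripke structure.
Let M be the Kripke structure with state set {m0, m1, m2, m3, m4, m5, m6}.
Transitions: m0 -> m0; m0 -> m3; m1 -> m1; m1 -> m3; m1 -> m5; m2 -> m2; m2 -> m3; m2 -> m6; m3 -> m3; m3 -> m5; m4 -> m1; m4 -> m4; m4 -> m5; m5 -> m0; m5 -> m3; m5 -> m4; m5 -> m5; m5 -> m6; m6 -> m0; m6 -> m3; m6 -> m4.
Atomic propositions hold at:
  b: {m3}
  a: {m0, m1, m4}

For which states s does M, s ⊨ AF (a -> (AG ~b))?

Sat(~b) = {m0, m1, m2, m4, m5, m6}
AG ~b: greatest fixpoint, start Z0 = {m0, m1, m2, m4, m5, m6}, keep only states in Sat with every successor in Z. Z1 = {m4}; Z2 = ∅; fixed.
Sat(AG ~b) = ∅
Sat(a -> (AG ~b)) = {m2, m3, m5, m6}
AF (a -> (AG ~b)): least fixpoint, start Z0 = {m2, m3, m5, m6}, add states with every successor in Z. Already a fixed point.
Sat(AF (a -> (AG ~b))) = {m2, m3, m5, m6}

{m2, m3, m5, m6}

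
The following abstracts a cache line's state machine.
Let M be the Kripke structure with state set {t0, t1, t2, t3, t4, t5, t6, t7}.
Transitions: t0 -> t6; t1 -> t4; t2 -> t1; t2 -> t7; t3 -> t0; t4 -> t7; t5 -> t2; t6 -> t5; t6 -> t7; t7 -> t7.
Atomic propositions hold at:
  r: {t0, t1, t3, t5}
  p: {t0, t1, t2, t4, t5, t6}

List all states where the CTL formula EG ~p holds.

Sat(~p) = {t3, t7}
EG ~p: greatest fixpoint, start Z0 = {t3, t7}, keep only states in Sat with some successor in Z. Z1 = {t7}; fixed.
Sat(EG ~p) = {t7}

{t7}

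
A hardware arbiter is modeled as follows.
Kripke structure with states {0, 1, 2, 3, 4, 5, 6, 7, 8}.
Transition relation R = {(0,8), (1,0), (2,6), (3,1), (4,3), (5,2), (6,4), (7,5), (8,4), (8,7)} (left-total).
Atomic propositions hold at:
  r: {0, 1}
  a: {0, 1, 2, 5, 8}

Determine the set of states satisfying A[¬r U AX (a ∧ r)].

Sat(¬r) = {2, 3, 4, 5, 6, 7, 8}
Sat(a ∧ r) = {0, 1}
Sat(AX (a ∧ r)) = {s : every successor in {0, 1}} = {1, 3}
A[¬r U AX (a ∧ r)]: least fixpoint, start Z0 = Sat(AX (a ∧ r)) = {1, 3}, add states in Sat(¬r) with every successor in Z. Z1 = {1, 3, 4}; Z2 = {1, 3, 4, 6}; Z3 = {1, 2, 3, 4, 6}; Z4 = {1, 2, 3, 4, 5, 6}; Z5 = {1, 2, 3, 4, 5, 6, 7}; Z6 = {1, 2, 3, 4, 5, 6, 7, 8}; fixed.
Sat(A[¬r U AX (a ∧ r)]) = {1, 2, 3, 4, 5, 6, 7, 8}

{1, 2, 3, 4, 5, 6, 7, 8}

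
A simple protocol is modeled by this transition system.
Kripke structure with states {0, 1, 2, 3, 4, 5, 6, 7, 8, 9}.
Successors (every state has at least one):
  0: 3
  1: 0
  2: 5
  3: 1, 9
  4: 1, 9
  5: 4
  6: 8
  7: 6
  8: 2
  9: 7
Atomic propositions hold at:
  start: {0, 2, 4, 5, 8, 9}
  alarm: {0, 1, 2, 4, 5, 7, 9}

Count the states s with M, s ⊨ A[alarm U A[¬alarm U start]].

9

Sat(¬alarm) = {3, 6, 8}
A[¬alarm U start]: least fixpoint, start Z0 = Sat(start) = {0, 2, 4, 5, 8, 9}, add states in Sat(¬alarm) with every successor in Z. Z1 = {0, 2, 4, 5, 6, 8, 9}; fixed.
Sat(A[¬alarm U start]) = {0, 2, 4, 5, 6, 8, 9}
A[alarm U A[¬alarm U start]]: least fixpoint, start Z0 = Sat(A[¬alarm U start]) = {0, 2, 4, 5, 6, 8, 9}, add states in Sat(alarm) with every successor in Z. Z1 = {0, 1, 2, 4, 5, 6, 7, 8, 9}; fixed.
Sat(A[alarm U A[¬alarm U start]]) = {0, 1, 2, 4, 5, 6, 7, 8, 9}
|Sat(A[alarm U A[¬alarm U start]])| = |{0, 1, 2, 4, 5, 6, 7, 8, 9}| = 9.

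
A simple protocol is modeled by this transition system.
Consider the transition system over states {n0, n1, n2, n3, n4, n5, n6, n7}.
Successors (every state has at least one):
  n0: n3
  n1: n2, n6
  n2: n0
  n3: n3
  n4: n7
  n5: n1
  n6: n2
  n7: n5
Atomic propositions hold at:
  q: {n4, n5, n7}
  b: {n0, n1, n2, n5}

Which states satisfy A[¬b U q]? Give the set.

{n4, n5, n7}

Sat(¬b) = {n3, n4, n6, n7}
A[¬b U q]: least fixpoint, start Z0 = Sat(q) = {n4, n5, n7}, add states in Sat(¬b) with every successor in Z. Already a fixed point.
Sat(A[¬b U q]) = {n4, n5, n7}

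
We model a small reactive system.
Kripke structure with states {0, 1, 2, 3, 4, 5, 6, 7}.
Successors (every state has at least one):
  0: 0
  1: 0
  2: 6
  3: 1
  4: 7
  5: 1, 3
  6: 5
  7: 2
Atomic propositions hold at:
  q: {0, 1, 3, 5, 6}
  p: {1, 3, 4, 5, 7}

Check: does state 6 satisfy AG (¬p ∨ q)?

Yes

Sat(¬p) = {0, 2, 6}
Sat(¬p ∨ q) = {0, 1, 2, 3, 5, 6}
AG (¬p ∨ q): greatest fixpoint, start Z0 = {0, 1, 2, 3, 5, 6}, keep only states in Sat with every successor in Z. Already a fixed point.
Sat(AG (¬p ∨ q)) = {0, 1, 2, 3, 5, 6}
6 ∈ Sat(AG (¬p ∨ q)) = {0, 1, 2, 3, 5, 6}, so the formula holds at 6.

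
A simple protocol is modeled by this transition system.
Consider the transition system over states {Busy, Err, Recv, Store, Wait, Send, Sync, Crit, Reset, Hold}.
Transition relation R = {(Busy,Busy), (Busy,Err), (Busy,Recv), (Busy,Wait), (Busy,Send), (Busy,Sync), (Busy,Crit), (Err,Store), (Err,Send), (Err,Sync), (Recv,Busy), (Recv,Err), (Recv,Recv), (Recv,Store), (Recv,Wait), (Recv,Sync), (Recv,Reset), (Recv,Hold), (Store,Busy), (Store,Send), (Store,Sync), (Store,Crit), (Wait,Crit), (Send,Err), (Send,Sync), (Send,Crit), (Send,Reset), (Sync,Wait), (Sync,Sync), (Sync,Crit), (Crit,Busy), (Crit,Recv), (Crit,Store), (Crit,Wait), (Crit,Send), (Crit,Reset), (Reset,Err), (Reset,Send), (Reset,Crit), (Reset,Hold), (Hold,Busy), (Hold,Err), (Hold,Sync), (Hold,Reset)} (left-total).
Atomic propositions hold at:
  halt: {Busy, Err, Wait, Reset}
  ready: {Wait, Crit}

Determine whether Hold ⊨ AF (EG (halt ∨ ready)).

No

Sat(halt ∨ ready) = {Busy, Err, Wait, Crit, Reset}
EG (halt ∨ ready): greatest fixpoint, start Z0 = {Busy, Err, Wait, Crit, Reset}, keep only states in Sat with some successor in Z. Z1 = {Busy, Wait, Crit, Reset}; fixed.
Sat(EG (halt ∨ ready)) = {Busy, Wait, Crit, Reset}
AF (EG (halt ∨ ready)): least fixpoint, start Z0 = {Busy, Wait, Crit, Reset}, add states with every successor in Z. Already a fixed point.
Sat(AF (EG (halt ∨ ready))) = {Busy, Wait, Crit, Reset}
Hold ∉ Sat(AF (EG (halt ∨ ready))) = {Busy, Wait, Crit, Reset}, so the formula does not hold at Hold.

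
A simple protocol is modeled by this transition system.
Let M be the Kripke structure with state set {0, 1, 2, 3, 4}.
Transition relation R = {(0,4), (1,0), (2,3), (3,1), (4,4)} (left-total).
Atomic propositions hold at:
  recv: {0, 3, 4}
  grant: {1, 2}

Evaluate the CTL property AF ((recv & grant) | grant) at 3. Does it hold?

Yes

Sat(recv & grant) = ∅
Sat((recv & grant) | grant) = {1, 2}
AF ((recv & grant) | grant): least fixpoint, start Z0 = {1, 2}, add states with every successor in Z. Z1 = {1, 2, 3}; fixed.
Sat(AF ((recv & grant) | grant)) = {1, 2, 3}
3 ∈ Sat(AF ((recv & grant) | grant)) = {1, 2, 3}, so the formula holds at 3.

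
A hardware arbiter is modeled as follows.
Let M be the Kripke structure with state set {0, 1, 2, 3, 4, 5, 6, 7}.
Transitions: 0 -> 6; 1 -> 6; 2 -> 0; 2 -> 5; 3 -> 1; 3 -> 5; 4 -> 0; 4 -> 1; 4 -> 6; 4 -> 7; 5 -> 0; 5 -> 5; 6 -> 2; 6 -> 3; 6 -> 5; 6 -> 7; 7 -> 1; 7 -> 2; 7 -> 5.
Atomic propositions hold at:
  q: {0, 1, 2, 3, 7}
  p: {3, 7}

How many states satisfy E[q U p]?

E[q U p]: least fixpoint, start Z0 = Sat(p) = {3, 7}, add states in Sat(q) with some successor in Z. Already a fixed point.
Sat(E[q U p]) = {3, 7}
|Sat(E[q U p])| = |{3, 7}| = 2.

2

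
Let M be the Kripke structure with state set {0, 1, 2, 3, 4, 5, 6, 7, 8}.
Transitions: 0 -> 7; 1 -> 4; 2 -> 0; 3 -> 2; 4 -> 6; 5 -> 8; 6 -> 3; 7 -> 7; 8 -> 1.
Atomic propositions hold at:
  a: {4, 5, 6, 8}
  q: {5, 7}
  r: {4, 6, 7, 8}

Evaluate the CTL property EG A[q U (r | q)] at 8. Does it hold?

No

Sat(r | q) = {4, 5, 6, 7, 8}
A[q U (r | q)]: least fixpoint, start Z0 = Sat((r | q)) = {4, 5, 6, 7, 8}, add states in Sat(q) with every successor in Z. Already a fixed point.
Sat(A[q U (r | q)]) = {4, 5, 6, 7, 8}
EG A[q U (r | q)]: greatest fixpoint, start Z0 = {4, 5, 6, 7, 8}, keep only states in Sat with some successor in Z. Z1 = {4, 5, 7}; Z2 = {7}; fixed.
Sat(EG A[q U (r | q)]) = {7}
8 ∉ Sat(EG A[q U (r | q)]) = {7}, so the formula does not hold at 8.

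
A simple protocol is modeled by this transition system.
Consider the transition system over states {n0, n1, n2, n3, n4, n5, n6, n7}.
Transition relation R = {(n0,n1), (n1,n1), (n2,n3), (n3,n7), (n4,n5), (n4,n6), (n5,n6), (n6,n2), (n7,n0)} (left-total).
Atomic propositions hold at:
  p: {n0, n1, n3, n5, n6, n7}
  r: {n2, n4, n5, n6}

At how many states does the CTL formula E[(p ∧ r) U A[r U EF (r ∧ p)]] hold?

3

Sat(p ∧ r) = {n5, n6}
Sat(r ∧ p) = {n5, n6}
EF (r ∧ p): least fixpoint, start Z0 = {n5, n6}, add states with some successor in Z. Z1 = {n4, n5, n6}; fixed.
Sat(EF (r ∧ p)) = {n4, n5, n6}
A[r U EF (r ∧ p)]: least fixpoint, start Z0 = Sat(EF (r ∧ p)) = {n4, n5, n6}, add states in Sat(r) with every successor in Z. Already a fixed point.
Sat(A[r U EF (r ∧ p)]) = {n4, n5, n6}
E[(p ∧ r) U A[r U EF (r ∧ p)]]: least fixpoint, start Z0 = Sat(A[r U EF (r ∧ p)]) = {n4, n5, n6}, add states in Sat(p ∧ r) with some successor in Z. Already a fixed point.
Sat(E[(p ∧ r) U A[r U EF (r ∧ p)]]) = {n4, n5, n6}
|Sat(E[(p ∧ r) U A[r U EF (r ∧ p)]])| = |{n4, n5, n6}| = 3.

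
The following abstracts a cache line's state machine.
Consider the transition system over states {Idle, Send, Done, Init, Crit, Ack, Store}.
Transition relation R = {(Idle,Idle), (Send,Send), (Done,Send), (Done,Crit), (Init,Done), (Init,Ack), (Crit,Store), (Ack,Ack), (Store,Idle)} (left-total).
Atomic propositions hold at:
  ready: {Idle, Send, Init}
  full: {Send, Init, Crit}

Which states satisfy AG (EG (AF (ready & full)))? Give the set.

{Send}

Sat(ready & full) = {Send, Init}
AF (ready & full): least fixpoint, start Z0 = {Send, Init}, add states with every successor in Z. Already a fixed point.
Sat(AF (ready & full)) = {Send, Init}
EG (AF (ready & full)): greatest fixpoint, start Z0 = {Send, Init}, keep only states in Sat with some successor in Z. Z1 = {Send}; fixed.
Sat(EG (AF (ready & full))) = {Send}
AG (EG (AF (ready & full))): greatest fixpoint, start Z0 = {Send}, keep only states in Sat with every successor in Z. Already a fixed point.
Sat(AG (EG (AF (ready & full)))) = {Send}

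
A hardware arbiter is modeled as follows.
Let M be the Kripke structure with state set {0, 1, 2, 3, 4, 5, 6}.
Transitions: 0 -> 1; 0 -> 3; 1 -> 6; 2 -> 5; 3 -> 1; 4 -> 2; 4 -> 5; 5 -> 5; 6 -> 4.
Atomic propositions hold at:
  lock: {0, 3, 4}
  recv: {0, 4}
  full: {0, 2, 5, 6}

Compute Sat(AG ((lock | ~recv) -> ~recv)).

{2, 5}

Sat(~recv) = {1, 2, 3, 5, 6}
Sat(lock | ~recv) = {0, 1, 2, 3, 4, 5, 6}
Sat((lock | ~recv) -> ~recv) = {1, 2, 3, 5, 6}
AG ((lock | ~recv) -> ~recv): greatest fixpoint, start Z0 = {1, 2, 3, 5, 6}, keep only states in Sat with every successor in Z. Z1 = {1, 2, 3, 5}; Z2 = {2, 3, 5}; Z3 = {2, 5}; fixed.
Sat(AG ((lock | ~recv) -> ~recv)) = {2, 5}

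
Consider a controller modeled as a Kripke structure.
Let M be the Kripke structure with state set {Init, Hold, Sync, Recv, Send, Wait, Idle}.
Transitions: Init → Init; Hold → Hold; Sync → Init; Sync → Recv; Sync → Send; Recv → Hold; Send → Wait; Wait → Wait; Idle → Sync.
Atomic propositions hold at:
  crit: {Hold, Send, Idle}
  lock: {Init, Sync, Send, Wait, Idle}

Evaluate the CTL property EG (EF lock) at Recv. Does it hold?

No

EF lock: least fixpoint, start Z0 = {Init, Sync, Send, Wait, Idle}, add states with some successor in Z. Already a fixed point.
Sat(EF lock) = {Init, Sync, Send, Wait, Idle}
EG (EF lock): greatest fixpoint, start Z0 = {Init, Sync, Send, Wait, Idle}, keep only states in Sat with some successor in Z. Already a fixed point.
Sat(EG (EF lock)) = {Init, Sync, Send, Wait, Idle}
Recv ∉ Sat(EG (EF lock)) = {Init, Sync, Send, Wait, Idle}, so the formula does not hold at Recv.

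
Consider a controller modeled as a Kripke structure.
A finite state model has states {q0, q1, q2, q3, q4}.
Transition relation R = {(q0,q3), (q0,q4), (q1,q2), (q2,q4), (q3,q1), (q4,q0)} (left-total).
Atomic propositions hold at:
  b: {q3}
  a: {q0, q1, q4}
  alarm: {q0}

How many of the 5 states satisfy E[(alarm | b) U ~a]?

Sat(alarm | b) = {q0, q3}
Sat(~a) = {q2, q3}
E[(alarm | b) U ~a]: least fixpoint, start Z0 = Sat(~a) = {q2, q3}, add states in Sat(alarm | b) with some successor in Z. Z1 = {q0, q2, q3}; fixed.
Sat(E[(alarm | b) U ~a]) = {q0, q2, q3}
|Sat(E[(alarm | b) U ~a])| = |{q0, q2, q3}| = 3.

3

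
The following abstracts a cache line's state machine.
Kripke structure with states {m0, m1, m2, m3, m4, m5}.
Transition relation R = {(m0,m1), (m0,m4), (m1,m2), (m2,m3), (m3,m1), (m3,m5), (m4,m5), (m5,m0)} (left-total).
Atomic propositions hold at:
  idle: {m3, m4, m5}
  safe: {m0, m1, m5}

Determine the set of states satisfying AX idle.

{m2, m4}

Sat(AX idle) = {s : every successor in {m3, m4, m5}} = {m2, m4}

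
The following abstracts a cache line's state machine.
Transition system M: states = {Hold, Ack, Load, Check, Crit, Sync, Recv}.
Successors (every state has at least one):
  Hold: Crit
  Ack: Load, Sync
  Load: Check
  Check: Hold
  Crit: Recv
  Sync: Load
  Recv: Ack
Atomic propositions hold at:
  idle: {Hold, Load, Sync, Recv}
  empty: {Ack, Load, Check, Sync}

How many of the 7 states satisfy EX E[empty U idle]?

6

E[empty U idle]: least fixpoint, start Z0 = Sat(idle) = {Hold, Load, Sync, Recv}, add states in Sat(empty) with some successor in Z. Z1 = {Hold, Ack, Load, Check, Sync, Recv}; fixed.
Sat(E[empty U idle]) = {Hold, Ack, Load, Check, Sync, Recv}
Sat(EX E[empty U idle]) = {s : some successor in {Hold, Ack, Load, Check, Sync, Recv}} = {Ack, Load, Check, Crit, Sync, Recv}
|Sat(EX E[empty U idle])| = |{Ack, Load, Check, Crit, Sync, Recv}| = 6.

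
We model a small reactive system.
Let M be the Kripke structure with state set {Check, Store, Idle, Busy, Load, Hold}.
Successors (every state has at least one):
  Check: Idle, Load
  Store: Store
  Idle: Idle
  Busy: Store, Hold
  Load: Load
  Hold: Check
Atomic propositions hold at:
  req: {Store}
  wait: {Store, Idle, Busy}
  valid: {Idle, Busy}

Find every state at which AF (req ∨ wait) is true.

{Store, Idle, Busy}

Sat(req ∨ wait) = {Store, Idle, Busy}
AF (req ∨ wait): least fixpoint, start Z0 = {Store, Idle, Busy}, add states with every successor in Z. Already a fixed point.
Sat(AF (req ∨ wait)) = {Store, Idle, Busy}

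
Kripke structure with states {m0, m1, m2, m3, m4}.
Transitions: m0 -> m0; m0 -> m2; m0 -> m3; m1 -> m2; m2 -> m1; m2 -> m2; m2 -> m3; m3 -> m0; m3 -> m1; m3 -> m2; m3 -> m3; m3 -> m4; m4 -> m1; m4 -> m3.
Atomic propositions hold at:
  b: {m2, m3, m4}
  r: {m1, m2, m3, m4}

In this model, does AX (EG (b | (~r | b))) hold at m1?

Yes

Sat(~r) = {m0}
Sat(~r | b) = {m0, m2, m3, m4}
Sat(b | (~r | b)) = {m0, m2, m3, m4}
EG (b | (~r | b)): greatest fixpoint, start Z0 = {m0, m2, m3, m4}, keep only states in Sat with some successor in Z. Already a fixed point.
Sat(EG (b | (~r | b))) = {m0, m2, m3, m4}
Sat(AX (EG (b | (~r | b)))) = {s : every successor in {m0, m2, m3, m4}} = {m0, m1}
m1 ∈ Sat(AX (EG (b | (~r | b)))) = {m0, m1}, so the formula holds at m1.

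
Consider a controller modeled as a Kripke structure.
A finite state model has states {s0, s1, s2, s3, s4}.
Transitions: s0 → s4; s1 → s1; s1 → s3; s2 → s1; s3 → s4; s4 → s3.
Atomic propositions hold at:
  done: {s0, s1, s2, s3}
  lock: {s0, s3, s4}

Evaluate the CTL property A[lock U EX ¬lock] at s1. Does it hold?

Yes

Sat(¬lock) = {s1, s2}
Sat(EX ¬lock) = {s : some successor in {s1, s2}} = {s1, s2}
A[lock U EX ¬lock]: least fixpoint, start Z0 = Sat(EX ¬lock) = {s1, s2}, add states in Sat(lock) with every successor in Z. Already a fixed point.
Sat(A[lock U EX ¬lock]) = {s1, s2}
s1 ∈ Sat(A[lock U EX ¬lock]) = {s1, s2}, so the formula holds at s1.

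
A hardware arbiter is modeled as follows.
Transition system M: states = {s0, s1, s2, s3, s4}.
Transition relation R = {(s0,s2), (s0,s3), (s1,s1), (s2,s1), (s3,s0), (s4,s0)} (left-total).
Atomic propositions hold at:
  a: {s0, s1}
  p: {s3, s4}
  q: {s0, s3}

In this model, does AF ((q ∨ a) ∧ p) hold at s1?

Sat(q ∨ a) = {s0, s1, s3}
Sat((q ∨ a) ∧ p) = {s3}
AF ((q ∨ a) ∧ p): least fixpoint, start Z0 = {s3}, add states with every successor in Z. Already a fixed point.
Sat(AF ((q ∨ a) ∧ p)) = {s3}
s1 ∉ Sat(AF ((q ∨ a) ∧ p)) = {s3}, so the formula does not hold at s1.

No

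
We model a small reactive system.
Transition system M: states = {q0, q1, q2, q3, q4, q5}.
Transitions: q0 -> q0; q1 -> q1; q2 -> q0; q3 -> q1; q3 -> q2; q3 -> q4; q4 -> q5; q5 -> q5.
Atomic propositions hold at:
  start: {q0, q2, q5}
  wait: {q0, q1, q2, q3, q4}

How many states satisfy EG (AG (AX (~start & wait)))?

Sat(~start) = {q1, q3, q4}
Sat(~start & wait) = {q1, q3, q4}
Sat(AX (~start & wait)) = {s : every successor in {q1, q3, q4}} = {q1}
AG (AX (~start & wait)): greatest fixpoint, start Z0 = {q1}, keep only states in Sat with every successor in Z. Already a fixed point.
Sat(AG (AX (~start & wait))) = {q1}
EG (AG (AX (~start & wait))): greatest fixpoint, start Z0 = {q1}, keep only states in Sat with some successor in Z. Already a fixed point.
Sat(EG (AG (AX (~start & wait)))) = {q1}
|Sat(EG (AG (AX (~start & wait))))| = |{q1}| = 1.

1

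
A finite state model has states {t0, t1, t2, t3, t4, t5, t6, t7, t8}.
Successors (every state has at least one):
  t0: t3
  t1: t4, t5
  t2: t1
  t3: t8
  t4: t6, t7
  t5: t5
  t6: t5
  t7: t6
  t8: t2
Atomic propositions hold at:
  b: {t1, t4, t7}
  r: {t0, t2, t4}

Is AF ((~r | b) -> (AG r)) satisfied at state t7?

No

Sat(~r) = {t1, t3, t5, t6, t7, t8}
Sat(~r | b) = {t1, t3, t4, t5, t6, t7, t8}
AG r: greatest fixpoint, start Z0 = {t0, t2, t4}, keep only states in Sat with every successor in Z. Z1 = ∅; fixed.
Sat(AG r) = ∅
Sat((~r | b) -> (AG r)) = {t0, t2}
AF ((~r | b) -> (AG r)): least fixpoint, start Z0 = {t0, t2}, add states with every successor in Z. Z1 = {t0, t2, t8}; Z2 = {t0, t2, t3, t8}; fixed.
Sat(AF ((~r | b) -> (AG r))) = {t0, t2, t3, t8}
t7 ∉ Sat(AF ((~r | b) -> (AG r))) = {t0, t2, t3, t8}, so the formula does not hold at t7.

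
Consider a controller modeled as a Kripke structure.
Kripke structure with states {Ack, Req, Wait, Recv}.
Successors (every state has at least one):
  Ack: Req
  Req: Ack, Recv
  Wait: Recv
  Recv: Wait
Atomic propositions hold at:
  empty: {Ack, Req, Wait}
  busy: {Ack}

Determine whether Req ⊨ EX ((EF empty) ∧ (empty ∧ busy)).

EF empty: least fixpoint, start Z0 = {Ack, Req, Wait}, add states with some successor in Z. Z1 = {Ack, Req, Wait, Recv}; fixed.
Sat(EF empty) = {Ack, Req, Wait, Recv}
Sat(empty ∧ busy) = {Ack}
Sat((EF empty) ∧ (empty ∧ busy)) = {Ack}
Sat(EX ((EF empty) ∧ (empty ∧ busy))) = {s : some successor in {Ack}} = {Req}
Req ∈ Sat(EX ((EF empty) ∧ (empty ∧ busy))) = {Req}, so the formula holds at Req.

Yes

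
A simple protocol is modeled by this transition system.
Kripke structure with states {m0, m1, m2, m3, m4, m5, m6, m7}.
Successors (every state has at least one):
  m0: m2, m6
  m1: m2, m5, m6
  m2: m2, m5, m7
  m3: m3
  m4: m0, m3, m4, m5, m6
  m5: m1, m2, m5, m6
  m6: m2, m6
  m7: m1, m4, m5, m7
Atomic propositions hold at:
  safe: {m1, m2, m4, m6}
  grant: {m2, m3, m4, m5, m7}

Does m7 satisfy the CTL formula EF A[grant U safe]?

Yes

A[grant U safe]: least fixpoint, start Z0 = Sat(safe) = {m1, m2, m4, m6}, add states in Sat(grant) with every successor in Z. Already a fixed point.
Sat(A[grant U safe]) = {m1, m2, m4, m6}
EF A[grant U safe]: least fixpoint, start Z0 = {m1, m2, m4, m6}, add states with some successor in Z. Z1 = {m0, m1, m2, m4, m5, m6, m7}; fixed.
Sat(EF A[grant U safe]) = {m0, m1, m2, m4, m5, m6, m7}
m7 ∈ Sat(EF A[grant U safe]) = {m0, m1, m2, m4, m5, m6, m7}, so the formula holds at m7.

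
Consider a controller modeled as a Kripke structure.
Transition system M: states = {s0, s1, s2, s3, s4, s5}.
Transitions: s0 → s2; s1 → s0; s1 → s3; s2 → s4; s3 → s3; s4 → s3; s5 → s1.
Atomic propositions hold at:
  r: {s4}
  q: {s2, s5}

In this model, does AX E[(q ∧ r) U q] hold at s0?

Sat(q ∧ r) = ∅
E[(q ∧ r) U q]: least fixpoint, start Z0 = Sat(q) = {s2, s5}, add states in Sat(q ∧ r) with some successor in Z. Already a fixed point.
Sat(E[(q ∧ r) U q]) = {s2, s5}
Sat(AX E[(q ∧ r) U q]) = {s : every successor in {s2, s5}} = {s0}
s0 ∈ Sat(AX E[(q ∧ r) U q]) = {s0}, so the formula holds at s0.

Yes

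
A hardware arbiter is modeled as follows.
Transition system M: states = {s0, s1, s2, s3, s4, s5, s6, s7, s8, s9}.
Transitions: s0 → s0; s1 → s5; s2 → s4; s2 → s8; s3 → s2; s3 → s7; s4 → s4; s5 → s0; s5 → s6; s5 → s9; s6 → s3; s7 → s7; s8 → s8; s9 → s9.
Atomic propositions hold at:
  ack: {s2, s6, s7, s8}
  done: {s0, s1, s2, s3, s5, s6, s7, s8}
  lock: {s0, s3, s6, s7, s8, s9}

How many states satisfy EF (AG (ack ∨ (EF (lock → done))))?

9

Sat(lock → done) = {s0, s1, s2, s3, s4, s5, s6, s7, s8}
EF (lock → done): least fixpoint, start Z0 = {s0, s1, s2, s3, s4, s5, s6, s7, s8}, add states with some successor in Z. Already a fixed point.
Sat(EF (lock → done)) = {s0, s1, s2, s3, s4, s5, s6, s7, s8}
Sat(ack ∨ (EF (lock → done))) = {s0, s1, s2, s3, s4, s5, s6, s7, s8}
AG (ack ∨ (EF (lock → done))): greatest fixpoint, start Z0 = {s0, s1, s2, s3, s4, s5, s6, s7, s8}, keep only states in Sat with every successor in Z. Z1 = {s0, s1, s2, s3, s4, s6, s7, s8}; Z2 = {s0, s2, s3, s4, s6, s7, s8}; fixed.
Sat(AG (ack ∨ (EF (lock → done)))) = {s0, s2, s3, s4, s6, s7, s8}
EF (AG (ack ∨ (EF (lock → done)))): least fixpoint, start Z0 = {s0, s2, s3, s4, s6, s7, s8}, add states with some successor in Z. Z1 = {s0, s2, s3, s4, s5, s6, s7, s8}; Z2 = {s0, s1, s2, s3, s4, s5, s6, s7, s8}; fixed.
Sat(EF (AG (ack ∨ (EF (lock → done))))) = {s0, s1, s2, s3, s4, s5, s6, s7, s8}
|Sat(EF (AG (ack ∨ (EF (lock → done)))))| = |{s0, s1, s2, s3, s4, s5, s6, s7, s8}| = 9.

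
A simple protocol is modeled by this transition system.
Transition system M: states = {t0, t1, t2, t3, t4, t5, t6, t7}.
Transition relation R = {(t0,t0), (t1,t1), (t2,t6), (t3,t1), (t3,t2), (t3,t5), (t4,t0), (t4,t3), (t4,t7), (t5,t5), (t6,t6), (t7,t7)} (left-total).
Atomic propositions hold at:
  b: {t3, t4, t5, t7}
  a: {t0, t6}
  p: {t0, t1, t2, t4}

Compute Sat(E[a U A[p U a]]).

A[p U a]: least fixpoint, start Z0 = Sat(a) = {t0, t6}, add states in Sat(p) with every successor in Z. Z1 = {t0, t2, t6}; fixed.
Sat(A[p U a]) = {t0, t2, t6}
E[a U A[p U a]]: least fixpoint, start Z0 = Sat(A[p U a]) = {t0, t2, t6}, add states in Sat(a) with some successor in Z. Already a fixed point.
Sat(E[a U A[p U a]]) = {t0, t2, t6}

{t0, t2, t6}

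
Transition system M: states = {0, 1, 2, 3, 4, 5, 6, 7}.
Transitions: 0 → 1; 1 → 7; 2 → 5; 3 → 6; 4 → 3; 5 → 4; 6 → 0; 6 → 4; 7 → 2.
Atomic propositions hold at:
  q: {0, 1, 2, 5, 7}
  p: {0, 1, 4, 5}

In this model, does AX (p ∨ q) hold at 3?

Sat(p ∨ q) = {0, 1, 2, 4, 5, 7}
Sat(AX (p ∨ q)) = {s : every successor in {0, 1, 2, 4, 5, 7}} = {0, 1, 2, 5, 6, 7}
3 ∉ Sat(AX (p ∨ q)) = {0, 1, 2, 5, 6, 7}, so the formula does not hold at 3.

No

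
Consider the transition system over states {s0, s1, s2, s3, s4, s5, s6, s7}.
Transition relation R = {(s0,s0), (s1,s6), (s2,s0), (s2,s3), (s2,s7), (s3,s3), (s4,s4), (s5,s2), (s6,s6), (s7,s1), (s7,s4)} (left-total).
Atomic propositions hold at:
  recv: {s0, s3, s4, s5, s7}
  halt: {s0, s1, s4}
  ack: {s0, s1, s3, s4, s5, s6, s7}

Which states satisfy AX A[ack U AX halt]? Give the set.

{s0, s4}

Sat(AX halt) = {s : every successor in {s0, s1, s4}} = {s0, s4, s7}
A[ack U AX halt]: least fixpoint, start Z0 = Sat(AX halt) = {s0, s4, s7}, add states in Sat(ack) with every successor in Z. Already a fixed point.
Sat(A[ack U AX halt]) = {s0, s4, s7}
Sat(AX A[ack U AX halt]) = {s : every successor in {s0, s4, s7}} = {s0, s4}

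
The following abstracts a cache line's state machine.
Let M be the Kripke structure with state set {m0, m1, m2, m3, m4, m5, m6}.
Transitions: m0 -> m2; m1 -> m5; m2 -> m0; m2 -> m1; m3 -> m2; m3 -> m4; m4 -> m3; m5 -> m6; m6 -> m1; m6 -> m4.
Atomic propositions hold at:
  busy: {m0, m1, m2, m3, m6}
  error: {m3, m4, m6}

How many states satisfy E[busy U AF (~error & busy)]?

Sat(~error) = {m0, m1, m2, m5}
Sat(~error & busy) = {m0, m1, m2}
AF (~error & busy): least fixpoint, start Z0 = {m0, m1, m2}, add states with every successor in Z. Already a fixed point.
Sat(AF (~error & busy)) = {m0, m1, m2}
E[busy U AF (~error & busy)]: least fixpoint, start Z0 = Sat(AF (~error & busy)) = {m0, m1, m2}, add states in Sat(busy) with some successor in Z. Z1 = {m0, m1, m2, m3, m6}; fixed.
Sat(E[busy U AF (~error & busy)]) = {m0, m1, m2, m3, m6}
|Sat(E[busy U AF (~error & busy)])| = |{m0, m1, m2, m3, m6}| = 5.

5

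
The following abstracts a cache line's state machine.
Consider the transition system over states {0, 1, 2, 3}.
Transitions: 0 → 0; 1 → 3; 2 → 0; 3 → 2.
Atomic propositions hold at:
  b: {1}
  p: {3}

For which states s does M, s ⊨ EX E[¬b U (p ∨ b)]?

{1}

Sat(¬b) = {0, 2, 3}
Sat(p ∨ b) = {1, 3}
E[¬b U (p ∨ b)]: least fixpoint, start Z0 = Sat((p ∨ b)) = {1, 3}, add states in Sat(¬b) with some successor in Z. Already a fixed point.
Sat(E[¬b U (p ∨ b)]) = {1, 3}
Sat(EX E[¬b U (p ∨ b)]) = {s : some successor in {1, 3}} = {1}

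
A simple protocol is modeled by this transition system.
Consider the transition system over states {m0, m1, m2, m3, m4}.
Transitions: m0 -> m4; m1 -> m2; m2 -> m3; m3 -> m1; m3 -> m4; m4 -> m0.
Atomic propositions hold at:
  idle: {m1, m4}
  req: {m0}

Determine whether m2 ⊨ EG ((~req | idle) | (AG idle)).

Sat(~req) = {m1, m2, m3, m4}
Sat(~req | idle) = {m1, m2, m3, m4}
AG idle: greatest fixpoint, start Z0 = {m1, m4}, keep only states in Sat with every successor in Z. Z1 = ∅; fixed.
Sat(AG idle) = ∅
Sat((~req | idle) | (AG idle)) = {m1, m2, m3, m4}
EG ((~req | idle) | (AG idle)): greatest fixpoint, start Z0 = {m1, m2, m3, m4}, keep only states in Sat with some successor in Z. Z1 = {m1, m2, m3}; fixed.
Sat(EG ((~req | idle) | (AG idle))) = {m1, m2, m3}
m2 ∈ Sat(EG ((~req | idle) | (AG idle))) = {m1, m2, m3}, so the formula holds at m2.

Yes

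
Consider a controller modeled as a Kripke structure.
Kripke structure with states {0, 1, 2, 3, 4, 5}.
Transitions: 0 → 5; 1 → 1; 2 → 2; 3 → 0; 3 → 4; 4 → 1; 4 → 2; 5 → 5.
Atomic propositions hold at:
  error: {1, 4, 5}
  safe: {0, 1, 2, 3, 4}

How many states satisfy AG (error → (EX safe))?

Sat(EX safe) = {s : some successor in {0, 1, 2, 3, 4}} = {1, 2, 3, 4}
Sat(error → (EX safe)) = {0, 1, 2, 3, 4}
AG (error → (EX safe)): greatest fixpoint, start Z0 = {0, 1, 2, 3, 4}, keep only states in Sat with every successor in Z. Z1 = {1, 2, 3, 4}; Z2 = {1, 2, 4}; fixed.
Sat(AG (error → (EX safe))) = {1, 2, 4}
|Sat(AG (error → (EX safe)))| = |{1, 2, 4}| = 3.

3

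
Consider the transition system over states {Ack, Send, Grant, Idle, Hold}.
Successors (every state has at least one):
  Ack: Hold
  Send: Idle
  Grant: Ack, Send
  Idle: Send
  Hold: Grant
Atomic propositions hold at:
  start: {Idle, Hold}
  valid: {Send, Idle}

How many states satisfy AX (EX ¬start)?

Sat(¬start) = {Ack, Send, Grant}
Sat(EX ¬start) = {s : some successor in {Ack, Send, Grant}} = {Grant, Idle, Hold}
Sat(AX (EX ¬start)) = {s : every successor in {Grant, Idle, Hold}} = {Ack, Send, Hold}
|Sat(AX (EX ¬start))| = |{Ack, Send, Hold}| = 3.

3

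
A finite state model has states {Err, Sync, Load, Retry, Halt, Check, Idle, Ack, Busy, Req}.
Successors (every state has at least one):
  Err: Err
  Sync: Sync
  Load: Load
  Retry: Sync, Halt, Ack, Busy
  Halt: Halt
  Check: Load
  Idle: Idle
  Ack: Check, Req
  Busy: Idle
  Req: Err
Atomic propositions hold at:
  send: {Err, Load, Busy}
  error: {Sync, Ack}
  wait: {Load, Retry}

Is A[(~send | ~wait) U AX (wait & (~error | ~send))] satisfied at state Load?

Yes

Sat(~send) = {Sync, Retry, Halt, Check, Idle, Ack, Req}
Sat(~wait) = {Err, Sync, Halt, Check, Idle, Ack, Busy, Req}
Sat(~send | ~wait) = {Err, Sync, Retry, Halt, Check, Idle, Ack, Busy, Req}
Sat(~error) = {Err, Load, Retry, Halt, Check, Idle, Busy, Req}
Sat(~error | ~send) = {Err, Sync, Load, Retry, Halt, Check, Idle, Ack, Busy, Req}
Sat(wait & (~error | ~send)) = {Load, Retry}
Sat(AX (wait & (~error | ~send))) = {s : every successor in {Load, Retry}} = {Load, Check}
A[(~send | ~wait) U AX (wait & (~error | ~send))]: least fixpoint, start Z0 = Sat(AX (wait & (~error | ~send))) = {Load, Check}, add states in Sat(~send | ~wait) with every successor in Z. Already a fixed point.
Sat(A[(~send | ~wait) U AX (wait & (~error | ~send))]) = {Load, Check}
Load ∈ Sat(A[(~send | ~wait) U AX (wait & (~error | ~send))]) = {Load, Check}, so the formula holds at Load.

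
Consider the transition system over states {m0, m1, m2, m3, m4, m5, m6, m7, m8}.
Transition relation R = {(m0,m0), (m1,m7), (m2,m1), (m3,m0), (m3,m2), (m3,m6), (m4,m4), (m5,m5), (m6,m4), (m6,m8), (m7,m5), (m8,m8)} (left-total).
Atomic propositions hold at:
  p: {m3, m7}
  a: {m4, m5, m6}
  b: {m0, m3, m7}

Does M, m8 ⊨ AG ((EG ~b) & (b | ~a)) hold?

Yes

Sat(~b) = {m1, m2, m4, m5, m6, m8}
EG ~b: greatest fixpoint, start Z0 = {m1, m2, m4, m5, m6, m8}, keep only states in Sat with some successor in Z. Z1 = {m2, m4, m5, m6, m8}; Z2 = {m4, m5, m6, m8}; fixed.
Sat(EG ~b) = {m4, m5, m6, m8}
Sat(~a) = {m0, m1, m2, m3, m7, m8}
Sat(b | ~a) = {m0, m1, m2, m3, m7, m8}
Sat((EG ~b) & (b | ~a)) = {m8}
AG ((EG ~b) & (b | ~a)): greatest fixpoint, start Z0 = {m8}, keep only states in Sat with every successor in Z. Already a fixed point.
Sat(AG ((EG ~b) & (b | ~a))) = {m8}
m8 ∈ Sat(AG ((EG ~b) & (b | ~a))) = {m8}, so the formula holds at m8.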